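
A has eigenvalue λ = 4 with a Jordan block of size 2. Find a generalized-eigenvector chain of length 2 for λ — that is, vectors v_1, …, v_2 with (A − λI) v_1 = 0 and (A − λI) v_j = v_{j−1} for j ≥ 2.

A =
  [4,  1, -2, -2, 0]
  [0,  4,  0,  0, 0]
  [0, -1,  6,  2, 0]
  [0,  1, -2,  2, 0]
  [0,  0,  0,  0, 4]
A Jordan chain for λ = 4 of length 2:
v_1 = (1, 0, -1, 1, 0)ᵀ
v_2 = (0, 1, 0, 0, 0)ᵀ

Let N = A − (4)·I. We want v_2 with N^2 v_2 = 0 but N^1 v_2 ≠ 0; then v_{j-1} := N · v_j for j = 2, …, 2.

Pick v_2 = (0, 1, 0, 0, 0)ᵀ.
Then v_1 = N · v_2 = (1, 0, -1, 1, 0)ᵀ.

Sanity check: (A − (4)·I) v_1 = (0, 0, 0, 0, 0)ᵀ = 0. ✓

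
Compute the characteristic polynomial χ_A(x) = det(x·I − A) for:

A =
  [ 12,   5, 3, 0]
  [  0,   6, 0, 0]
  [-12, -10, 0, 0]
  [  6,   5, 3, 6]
x^4 - 24*x^3 + 216*x^2 - 864*x + 1296

Expanding det(x·I − A) (e.g. by cofactor expansion or by noting that A is similar to its Jordan form J, which has the same characteristic polynomial as A) gives
  χ_A(x) = x^4 - 24*x^3 + 216*x^2 - 864*x + 1296
which factors as (x - 6)^4. The eigenvalues (with algebraic multiplicities) are λ = 6 with multiplicity 4.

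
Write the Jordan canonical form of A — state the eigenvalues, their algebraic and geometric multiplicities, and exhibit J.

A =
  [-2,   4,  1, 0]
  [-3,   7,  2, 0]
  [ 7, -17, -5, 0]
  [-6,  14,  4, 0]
J_3(0) ⊕ J_1(0)

The characteristic polynomial is
  det(x·I − A) = x^4

Eigenvalues and multiplicities (the geometric multiplicity of λ is n − rank(A − λI), which equals the number of Jordan blocks for λ):
  λ = 0: algebraic multiplicity = 4, geometric multiplicity = 2

Determining the block sizes for each eigenvalue:
  λ = 0: with am = 4 and gm = 2, the partition is not yet determined (e.g. several partitions of 4 into 2 parts exist). Let N = A − (0)·I. Computing rank(N^1) = 2, rank(N^2) = 1, rank(N^3) = 0; the number of blocks of size ≥ j is rank(N^{j−1}) − rank(N^j), giving [2, 1, 1]. So we have 1 block(s) of size 3, 1 block(s) of size 1 → block sizes [3, 1]

Assembling the blocks gives a Jordan form
J =
  [0, 1, 0, 0]
  [0, 0, 1, 0]
  [0, 0, 0, 0]
  [0, 0, 0, 0]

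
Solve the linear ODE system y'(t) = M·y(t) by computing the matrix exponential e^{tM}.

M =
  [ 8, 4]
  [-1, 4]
e^{tM} =
  [2*t*exp(6*t) + exp(6*t), 4*t*exp(6*t)]
  [-t*exp(6*t), -2*t*exp(6*t) + exp(6*t)]

Strategy: write M = P · J · P⁻¹ where J is a Jordan canonical form, so e^{tM} = P · e^{tJ} · P⁻¹, and e^{tJ} can be computed block-by-block.

M has Jordan form
J =
  [6, 1]
  [0, 6]
(up to reordering of blocks).

Per-block formulas:
  For a 2×2 Jordan block J_2(6): exp(t · J_2(6)) = e^(6t)·(I + t·N), where N is the 2×2 nilpotent shift.

After assembling e^{tJ} and conjugating by P, we get:

e^{tM} =
  [2*t*exp(6*t) + exp(6*t), 4*t*exp(6*t)]
  [-t*exp(6*t), -2*t*exp(6*t) + exp(6*t)]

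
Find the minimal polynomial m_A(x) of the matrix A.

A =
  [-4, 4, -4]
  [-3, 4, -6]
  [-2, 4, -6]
x^2 + 4*x + 4

The characteristic polynomial is χ_A(x) = (x + 2)^3, so the eigenvalues are known. The minimal polynomial is
  m_A(x) = Π_λ (x − λ)^{k_λ}
where k_λ is the size of the *largest* Jordan block for λ (equivalently, the smallest k with (A − λI)^k v = 0 for every generalised eigenvector v of λ).

  λ = -2: largest Jordan block has size 2, contributing (x + 2)^2

So m_A(x) = (x + 2)^2 = x^2 + 4*x + 4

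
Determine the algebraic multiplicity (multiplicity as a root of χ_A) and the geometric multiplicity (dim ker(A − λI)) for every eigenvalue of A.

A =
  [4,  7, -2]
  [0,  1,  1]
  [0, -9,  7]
λ = 4: alg = 3, geom = 1

Step 1 — factor the characteristic polynomial to read off the algebraic multiplicities:
  χ_A(x) = (x - 4)^3

Step 2 — compute geometric multiplicities via the rank-nullity identity g(λ) = n − rank(A − λI):
  rank(A − (4)·I) = 2, so dim ker(A − (4)·I) = n − 2 = 1

Summary:
  λ = 4: algebraic multiplicity = 3, geometric multiplicity = 1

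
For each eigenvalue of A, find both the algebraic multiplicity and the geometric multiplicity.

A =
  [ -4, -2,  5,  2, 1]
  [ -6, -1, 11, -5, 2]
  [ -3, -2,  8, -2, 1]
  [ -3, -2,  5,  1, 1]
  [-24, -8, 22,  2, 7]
λ = -1: alg = 1, geom = 1; λ = 3: alg = 4, geom = 2

Step 1 — factor the characteristic polynomial to read off the algebraic multiplicities:
  χ_A(x) = (x - 3)^4*(x + 1)

Step 2 — compute geometric multiplicities via the rank-nullity identity g(λ) = n − rank(A − λI):
  rank(A − (-1)·I) = 4, so dim ker(A − (-1)·I) = n − 4 = 1
  rank(A − (3)·I) = 3, so dim ker(A − (3)·I) = n − 3 = 2

Summary:
  λ = -1: algebraic multiplicity = 1, geometric multiplicity = 1
  λ = 3: algebraic multiplicity = 4, geometric multiplicity = 2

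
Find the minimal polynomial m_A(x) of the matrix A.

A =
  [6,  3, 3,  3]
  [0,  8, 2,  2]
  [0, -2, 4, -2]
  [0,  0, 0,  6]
x^2 - 12*x + 36

The characteristic polynomial is χ_A(x) = (x - 6)^4, so the eigenvalues are known. The minimal polynomial is
  m_A(x) = Π_λ (x − λ)^{k_λ}
where k_λ is the size of the *largest* Jordan block for λ (equivalently, the smallest k with (A − λI)^k v = 0 for every generalised eigenvector v of λ).

  λ = 6: largest Jordan block has size 2, contributing (x − 6)^2

So m_A(x) = (x - 6)^2 = x^2 - 12*x + 36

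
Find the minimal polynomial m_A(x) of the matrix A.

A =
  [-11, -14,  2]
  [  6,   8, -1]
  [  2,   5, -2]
x^3 + 5*x^2 + 3*x - 9

The characteristic polynomial is χ_A(x) = (x - 1)*(x + 3)^2, so the eigenvalues are known. The minimal polynomial is
  m_A(x) = Π_λ (x − λ)^{k_λ}
where k_λ is the size of the *largest* Jordan block for λ (equivalently, the smallest k with (A − λI)^k v = 0 for every generalised eigenvector v of λ).

  λ = -3: largest Jordan block has size 2, contributing (x + 3)^2
  λ = 1: largest Jordan block has size 1, contributing (x − 1)

So m_A(x) = (x - 1)*(x + 3)^2 = x^3 + 5*x^2 + 3*x - 9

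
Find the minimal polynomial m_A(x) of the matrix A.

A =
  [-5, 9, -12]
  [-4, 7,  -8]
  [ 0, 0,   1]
x^2 - 2*x + 1

The characteristic polynomial is χ_A(x) = (x - 1)^3, so the eigenvalues are known. The minimal polynomial is
  m_A(x) = Π_λ (x − λ)^{k_λ}
where k_λ is the size of the *largest* Jordan block for λ (equivalently, the smallest k with (A − λI)^k v = 0 for every generalised eigenvector v of λ).

  λ = 1: largest Jordan block has size 2, contributing (x − 1)^2

So m_A(x) = (x - 1)^2 = x^2 - 2*x + 1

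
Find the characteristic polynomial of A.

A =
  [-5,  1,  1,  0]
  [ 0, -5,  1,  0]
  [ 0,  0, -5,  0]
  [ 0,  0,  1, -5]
x^4 + 20*x^3 + 150*x^2 + 500*x + 625

Expanding det(x·I − A) (e.g. by cofactor expansion or by noting that A is similar to its Jordan form J, which has the same characteristic polynomial as A) gives
  χ_A(x) = x^4 + 20*x^3 + 150*x^2 + 500*x + 625
which factors as (x + 5)^4. The eigenvalues (with algebraic multiplicities) are λ = -5 with multiplicity 4.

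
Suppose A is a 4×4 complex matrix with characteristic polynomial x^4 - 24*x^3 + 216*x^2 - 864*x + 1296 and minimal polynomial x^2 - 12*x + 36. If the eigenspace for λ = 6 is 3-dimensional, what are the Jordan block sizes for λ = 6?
Block sizes for λ = 6: [2, 1, 1]

Step 1 — from the characteristic polynomial, algebraic multiplicity of λ = 6 is 4. From dim ker(A − (6)·I) = 3, there are exactly 3 Jordan blocks for λ = 6.
Step 2 — from the minimal polynomial, the factor (x − 6)^2 tells us the largest block for λ = 6 has size 2.
Step 3 — with total size 4, 3 blocks, and largest block 2, the block sizes (in nonincreasing order) are [2, 1, 1].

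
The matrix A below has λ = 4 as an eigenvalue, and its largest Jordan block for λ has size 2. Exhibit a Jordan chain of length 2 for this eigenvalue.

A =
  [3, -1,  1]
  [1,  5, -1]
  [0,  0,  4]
A Jordan chain for λ = 4 of length 2:
v_1 = (-1, 1, 0)ᵀ
v_2 = (1, 0, 0)ᵀ

Let N = A − (4)·I. We want v_2 with N^2 v_2 = 0 but N^1 v_2 ≠ 0; then v_{j-1} := N · v_j for j = 2, …, 2.

Pick v_2 = (1, 0, 0)ᵀ.
Then v_1 = N · v_2 = (-1, 1, 0)ᵀ.

Sanity check: (A − (4)·I) v_1 = (0, 0, 0)ᵀ = 0. ✓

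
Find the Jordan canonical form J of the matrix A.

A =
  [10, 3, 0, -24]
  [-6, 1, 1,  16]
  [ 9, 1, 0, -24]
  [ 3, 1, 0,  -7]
J_3(1) ⊕ J_1(1)

The characteristic polynomial is
  det(x·I − A) = x^4 - 4*x^3 + 6*x^2 - 4*x + 1 = (x - 1)^4

Eigenvalues and multiplicities (the geometric multiplicity of λ is n − rank(A − λI), which equals the number of Jordan blocks for λ):
  λ = 1: algebraic multiplicity = 4, geometric multiplicity = 2

Determining the block sizes for each eigenvalue:
  λ = 1: with am = 4 and gm = 2, the partition is not yet determined (e.g. several partitions of 4 into 2 parts exist). Let N = A − (1)·I. Computing rank(N^1) = 2, rank(N^2) = 1, rank(N^3) = 0; the number of blocks of size ≥ j is rank(N^{j−1}) − rank(N^j), giving [2, 1, 1]. So we have 1 block(s) of size 3, 1 block(s) of size 1 → block sizes [3, 1]

Assembling the blocks gives a Jordan form
J =
  [1, 1, 0, 0]
  [0, 1, 1, 0]
  [0, 0, 1, 0]
  [0, 0, 0, 1]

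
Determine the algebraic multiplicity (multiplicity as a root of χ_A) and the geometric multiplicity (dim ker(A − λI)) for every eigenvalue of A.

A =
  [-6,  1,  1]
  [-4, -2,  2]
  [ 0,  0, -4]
λ = -4: alg = 3, geom = 2

Step 1 — factor the characteristic polynomial to read off the algebraic multiplicities:
  χ_A(x) = (x + 4)^3

Step 2 — compute geometric multiplicities via the rank-nullity identity g(λ) = n − rank(A − λI):
  rank(A − (-4)·I) = 1, so dim ker(A − (-4)·I) = n − 1 = 2

Summary:
  λ = -4: algebraic multiplicity = 3, geometric multiplicity = 2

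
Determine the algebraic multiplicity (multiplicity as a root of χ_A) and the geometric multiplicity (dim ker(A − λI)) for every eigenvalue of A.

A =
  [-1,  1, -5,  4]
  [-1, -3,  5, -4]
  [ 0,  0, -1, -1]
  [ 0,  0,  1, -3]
λ = -2: alg = 4, geom = 2

Step 1 — factor the characteristic polynomial to read off the algebraic multiplicities:
  χ_A(x) = (x + 2)^4

Step 2 — compute geometric multiplicities via the rank-nullity identity g(λ) = n − rank(A − λI):
  rank(A − (-2)·I) = 2, so dim ker(A − (-2)·I) = n − 2 = 2

Summary:
  λ = -2: algebraic multiplicity = 4, geometric multiplicity = 2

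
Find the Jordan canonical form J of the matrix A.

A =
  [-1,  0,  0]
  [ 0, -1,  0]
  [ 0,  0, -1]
J_1(-1) ⊕ J_1(-1) ⊕ J_1(-1)

The characteristic polynomial is
  det(x·I − A) = x^3 + 3*x^2 + 3*x + 1 = (x + 1)^3

Eigenvalues and multiplicities (the geometric multiplicity of λ is n − rank(A − λI), which equals the number of Jordan blocks for λ):
  λ = -1: algebraic multiplicity = 3, geometric multiplicity = 3

Determining the block sizes for each eigenvalue:
  λ = -1: gm = am = 3, so every block has size 1 → block sizes [1, 1, 1]

Assembling the blocks gives a Jordan form
J =
  [-1,  0,  0]
  [ 0, -1,  0]
  [ 0,  0, -1]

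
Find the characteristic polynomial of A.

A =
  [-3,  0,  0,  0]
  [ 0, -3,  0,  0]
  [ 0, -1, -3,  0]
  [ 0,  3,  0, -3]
x^4 + 12*x^3 + 54*x^2 + 108*x + 81

Expanding det(x·I − A) (e.g. by cofactor expansion or by noting that A is similar to its Jordan form J, which has the same characteristic polynomial as A) gives
  χ_A(x) = x^4 + 12*x^3 + 54*x^2 + 108*x + 81
which factors as (x + 3)^4. The eigenvalues (with algebraic multiplicities) are λ = -3 with multiplicity 4.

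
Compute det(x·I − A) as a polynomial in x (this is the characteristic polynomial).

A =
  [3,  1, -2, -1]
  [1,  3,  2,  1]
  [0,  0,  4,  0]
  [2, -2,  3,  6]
x^4 - 16*x^3 + 96*x^2 - 256*x + 256

Expanding det(x·I − A) (e.g. by cofactor expansion or by noting that A is similar to its Jordan form J, which has the same characteristic polynomial as A) gives
  χ_A(x) = x^4 - 16*x^3 + 96*x^2 - 256*x + 256
which factors as (x - 4)^4. The eigenvalues (with algebraic multiplicities) are λ = 4 with multiplicity 4.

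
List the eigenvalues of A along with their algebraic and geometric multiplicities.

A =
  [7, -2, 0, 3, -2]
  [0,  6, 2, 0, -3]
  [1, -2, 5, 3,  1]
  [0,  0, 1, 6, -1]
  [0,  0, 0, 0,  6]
λ = 6: alg = 5, geom = 2

Step 1 — factor the characteristic polynomial to read off the algebraic multiplicities:
  χ_A(x) = (x - 6)^5

Step 2 — compute geometric multiplicities via the rank-nullity identity g(λ) = n − rank(A − λI):
  rank(A − (6)·I) = 3, so dim ker(A − (6)·I) = n − 3 = 2

Summary:
  λ = 6: algebraic multiplicity = 5, geometric multiplicity = 2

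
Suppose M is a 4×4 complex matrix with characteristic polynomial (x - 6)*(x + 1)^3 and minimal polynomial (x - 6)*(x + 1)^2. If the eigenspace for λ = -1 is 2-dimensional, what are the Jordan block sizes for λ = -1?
Block sizes for λ = -1: [2, 1]

Step 1 — from the characteristic polynomial, algebraic multiplicity of λ = -1 is 3. From dim ker(M − (-1)·I) = 2, there are exactly 2 Jordan blocks for λ = -1.
Step 2 — from the minimal polynomial, the factor (x + 1)^2 tells us the largest block for λ = -1 has size 2.
Step 3 — with total size 3, 2 blocks, and largest block 2, the block sizes (in nonincreasing order) are [2, 1].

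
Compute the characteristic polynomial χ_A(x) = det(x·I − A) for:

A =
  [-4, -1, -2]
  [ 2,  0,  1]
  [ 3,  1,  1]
x^3 + 3*x^2 + 3*x + 1

Expanding det(x·I − A) (e.g. by cofactor expansion or by noting that A is similar to its Jordan form J, which has the same characteristic polynomial as A) gives
  χ_A(x) = x^3 + 3*x^2 + 3*x + 1
which factors as (x + 1)^3. The eigenvalues (with algebraic multiplicities) are λ = -1 with multiplicity 3.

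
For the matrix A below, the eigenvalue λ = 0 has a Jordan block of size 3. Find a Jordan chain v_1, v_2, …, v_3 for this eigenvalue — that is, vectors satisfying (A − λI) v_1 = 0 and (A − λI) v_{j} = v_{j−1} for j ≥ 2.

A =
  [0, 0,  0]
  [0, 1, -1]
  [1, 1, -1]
A Jordan chain for λ = 0 of length 3:
v_1 = (0, -1, -1)ᵀ
v_2 = (0, 0, 1)ᵀ
v_3 = (1, 0, 0)ᵀ

Let N = A − (0)·I. We want v_3 with N^3 v_3 = 0 but N^2 v_3 ≠ 0; then v_{j-1} := N · v_j for j = 3, …, 2.

Pick v_3 = (1, 0, 0)ᵀ.
Then v_2 = N · v_3 = (0, 0, 1)ᵀ.
Then v_1 = N · v_2 = (0, -1, -1)ᵀ.

Sanity check: (A − (0)·I) v_1 = (0, 0, 0)ᵀ = 0. ✓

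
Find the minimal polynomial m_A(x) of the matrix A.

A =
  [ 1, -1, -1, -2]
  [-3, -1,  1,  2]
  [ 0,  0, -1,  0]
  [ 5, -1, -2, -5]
x^3 + 5*x^2 + 8*x + 4

The characteristic polynomial is χ_A(x) = (x + 1)^2*(x + 2)^2, so the eigenvalues are known. The minimal polynomial is
  m_A(x) = Π_λ (x − λ)^{k_λ}
where k_λ is the size of the *largest* Jordan block for λ (equivalently, the smallest k with (A − λI)^k v = 0 for every generalised eigenvector v of λ).

  λ = -2: largest Jordan block has size 2, contributing (x + 2)^2
  λ = -1: largest Jordan block has size 1, contributing (x + 1)

So m_A(x) = (x + 1)*(x + 2)^2 = x^3 + 5*x^2 + 8*x + 4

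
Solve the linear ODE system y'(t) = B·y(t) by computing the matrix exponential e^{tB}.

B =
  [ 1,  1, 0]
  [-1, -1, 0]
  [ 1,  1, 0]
e^{tB} =
  [t + 1, t, 0]
  [-t, 1 - t, 0]
  [t, t, 1]

Strategy: write B = P · J · P⁻¹ where J is a Jordan canonical form, so e^{tB} = P · e^{tJ} · P⁻¹, and e^{tJ} can be computed block-by-block.

B has Jordan form
J =
  [0, 1, 0]
  [0, 0, 0]
  [0, 0, 0]
(up to reordering of blocks).

Per-block formulas:
  For a 2×2 Jordan block J_2(0): exp(t · J_2(0)) = e^(0t)·(I + t·N), where N is the 2×2 nilpotent shift.
  For a 1×1 block at λ = 0: exp(t · [0]) = [e^(0t)].

After assembling e^{tJ} and conjugating by P, we get:

e^{tB} =
  [t + 1, t, 0]
  [-t, 1 - t, 0]
  [t, t, 1]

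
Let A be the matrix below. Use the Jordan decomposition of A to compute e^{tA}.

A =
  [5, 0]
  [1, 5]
e^{tA} =
  [exp(5*t), 0]
  [t*exp(5*t), exp(5*t)]

Strategy: write A = P · J · P⁻¹ where J is a Jordan canonical form, so e^{tA} = P · e^{tJ} · P⁻¹, and e^{tJ} can be computed block-by-block.

A has Jordan form
J =
  [5, 1]
  [0, 5]
(up to reordering of blocks).

Per-block formulas:
  For a 2×2 Jordan block J_2(5): exp(t · J_2(5)) = e^(5t)·(I + t·N), where N is the 2×2 nilpotent shift.

After assembling e^{tJ} and conjugating by P, we get:

e^{tA} =
  [exp(5*t), 0]
  [t*exp(5*t), exp(5*t)]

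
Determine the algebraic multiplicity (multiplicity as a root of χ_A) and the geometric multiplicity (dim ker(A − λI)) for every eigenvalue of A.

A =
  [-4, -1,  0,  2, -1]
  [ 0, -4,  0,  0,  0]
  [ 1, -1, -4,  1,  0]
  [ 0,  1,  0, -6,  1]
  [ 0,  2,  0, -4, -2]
λ = -4: alg = 5, geom = 3

Step 1 — factor the characteristic polynomial to read off the algebraic multiplicities:
  χ_A(x) = (x + 4)^5

Step 2 — compute geometric multiplicities via the rank-nullity identity g(λ) = n − rank(A − λI):
  rank(A − (-4)·I) = 2, so dim ker(A − (-4)·I) = n − 2 = 3

Summary:
  λ = -4: algebraic multiplicity = 5, geometric multiplicity = 3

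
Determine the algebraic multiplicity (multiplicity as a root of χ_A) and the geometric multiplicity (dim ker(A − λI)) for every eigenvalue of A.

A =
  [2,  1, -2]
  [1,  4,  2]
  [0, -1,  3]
λ = 3: alg = 3, geom = 1

Step 1 — factor the characteristic polynomial to read off the algebraic multiplicities:
  χ_A(x) = (x - 3)^3

Step 2 — compute geometric multiplicities via the rank-nullity identity g(λ) = n − rank(A − λI):
  rank(A − (3)·I) = 2, so dim ker(A − (3)·I) = n − 2 = 1

Summary:
  λ = 3: algebraic multiplicity = 3, geometric multiplicity = 1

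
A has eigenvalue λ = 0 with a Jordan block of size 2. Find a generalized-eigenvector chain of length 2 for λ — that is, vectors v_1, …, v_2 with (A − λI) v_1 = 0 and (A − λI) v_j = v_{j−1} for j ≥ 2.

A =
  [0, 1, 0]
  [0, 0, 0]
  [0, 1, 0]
A Jordan chain for λ = 0 of length 2:
v_1 = (1, 0, 1)ᵀ
v_2 = (0, 1, 0)ᵀ

Let N = A − (0)·I. We want v_2 with N^2 v_2 = 0 but N^1 v_2 ≠ 0; then v_{j-1} := N · v_j for j = 2, …, 2.

Pick v_2 = (0, 1, 0)ᵀ.
Then v_1 = N · v_2 = (1, 0, 1)ᵀ.

Sanity check: (A − (0)·I) v_1 = (0, 0, 0)ᵀ = 0. ✓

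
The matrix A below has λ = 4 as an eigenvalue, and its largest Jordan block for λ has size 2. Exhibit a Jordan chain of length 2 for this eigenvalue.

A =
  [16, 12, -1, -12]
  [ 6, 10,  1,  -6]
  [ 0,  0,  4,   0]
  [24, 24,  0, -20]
A Jordan chain for λ = 4 of length 2:
v_1 = (-1, 1, 0, 0)ᵀ
v_2 = (0, 0, 1, 0)ᵀ

Let N = A − (4)·I. We want v_2 with N^2 v_2 = 0 but N^1 v_2 ≠ 0; then v_{j-1} := N · v_j for j = 2, …, 2.

Pick v_2 = (0, 0, 1, 0)ᵀ.
Then v_1 = N · v_2 = (-1, 1, 0, 0)ᵀ.

Sanity check: (A − (4)·I) v_1 = (0, 0, 0, 0)ᵀ = 0. ✓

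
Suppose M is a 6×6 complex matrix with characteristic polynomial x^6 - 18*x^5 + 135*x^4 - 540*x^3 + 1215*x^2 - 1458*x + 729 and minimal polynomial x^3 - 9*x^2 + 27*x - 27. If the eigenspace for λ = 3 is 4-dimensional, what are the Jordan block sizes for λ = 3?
Block sizes for λ = 3: [3, 1, 1, 1]

Step 1 — from the characteristic polynomial, algebraic multiplicity of λ = 3 is 6. From dim ker(M − (3)·I) = 4, there are exactly 4 Jordan blocks for λ = 3.
Step 2 — from the minimal polynomial, the factor (x − 3)^3 tells us the largest block for λ = 3 has size 3.
Step 3 — with total size 6, 4 blocks, and largest block 3, the block sizes (in nonincreasing order) are [3, 1, 1, 1].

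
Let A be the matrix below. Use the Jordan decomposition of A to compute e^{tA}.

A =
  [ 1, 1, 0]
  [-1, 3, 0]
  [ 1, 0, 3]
e^{tA} =
  [-t*exp(2*t) + exp(2*t), t*exp(2*t), 0]
  [-t*exp(2*t), t*exp(2*t) + exp(2*t), 0]
  [t*exp(2*t), -t*exp(2*t) + exp(3*t) - exp(2*t), exp(3*t)]

Strategy: write A = P · J · P⁻¹ where J is a Jordan canonical form, so e^{tA} = P · e^{tJ} · P⁻¹, and e^{tJ} can be computed block-by-block.

A has Jordan form
J =
  [2, 1, 0]
  [0, 2, 0]
  [0, 0, 3]
(up to reordering of blocks).

Per-block formulas:
  For a 1×1 block at λ = 3: exp(t · [3]) = [e^(3t)].
  For a 2×2 Jordan block J_2(2): exp(t · J_2(2)) = e^(2t)·(I + t·N), where N is the 2×2 nilpotent shift.

After assembling e^{tJ} and conjugating by P, we get:

e^{tA} =
  [-t*exp(2*t) + exp(2*t), t*exp(2*t), 0]
  [-t*exp(2*t), t*exp(2*t) + exp(2*t), 0]
  [t*exp(2*t), -t*exp(2*t) + exp(3*t) - exp(2*t), exp(3*t)]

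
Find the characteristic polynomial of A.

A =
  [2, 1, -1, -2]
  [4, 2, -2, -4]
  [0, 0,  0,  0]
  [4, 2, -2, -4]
x^4

Expanding det(x·I − A) (e.g. by cofactor expansion or by noting that A is similar to its Jordan form J, which has the same characteristic polynomial as A) gives
  χ_A(x) = x^4
which factors as x^4. The eigenvalues (with algebraic multiplicities) are λ = 0 with multiplicity 4.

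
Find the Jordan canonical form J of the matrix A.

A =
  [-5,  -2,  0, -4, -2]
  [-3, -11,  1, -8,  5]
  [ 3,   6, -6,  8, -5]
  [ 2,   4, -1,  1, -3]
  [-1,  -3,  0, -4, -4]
J_3(-5) ⊕ J_2(-5)

The characteristic polynomial is
  det(x·I − A) = x^5 + 25*x^4 + 250*x^3 + 1250*x^2 + 3125*x + 3125 = (x + 5)^5

Eigenvalues and multiplicities (the geometric multiplicity of λ is n − rank(A − λI), which equals the number of Jordan blocks for λ):
  λ = -5: algebraic multiplicity = 5, geometric multiplicity = 2

Determining the block sizes for each eigenvalue:
  λ = -5: with am = 5 and gm = 2, the partition is not yet determined (e.g. several partitions of 5 into 2 parts exist). Let N = A − (-5)·I. Computing rank(N^1) = 3, rank(N^2) = 1, rank(N^3) = 0; the number of blocks of size ≥ j is rank(N^{j−1}) − rank(N^j), giving [2, 2, 1]. So we have 1 block(s) of size 3, 1 block(s) of size 2 → block sizes [3, 2]

Assembling the blocks gives a Jordan form
J =
  [-5,  1,  0,  0,  0]
  [ 0, -5,  1,  0,  0]
  [ 0,  0, -5,  0,  0]
  [ 0,  0,  0, -5,  1]
  [ 0,  0,  0,  0, -5]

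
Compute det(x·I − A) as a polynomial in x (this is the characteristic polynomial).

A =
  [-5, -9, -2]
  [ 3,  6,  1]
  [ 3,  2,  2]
x^3 - 3*x^2 + 3*x - 1

Expanding det(x·I − A) (e.g. by cofactor expansion or by noting that A is similar to its Jordan form J, which has the same characteristic polynomial as A) gives
  χ_A(x) = x^3 - 3*x^2 + 3*x - 1
which factors as (x - 1)^3. The eigenvalues (with algebraic multiplicities) are λ = 1 with multiplicity 3.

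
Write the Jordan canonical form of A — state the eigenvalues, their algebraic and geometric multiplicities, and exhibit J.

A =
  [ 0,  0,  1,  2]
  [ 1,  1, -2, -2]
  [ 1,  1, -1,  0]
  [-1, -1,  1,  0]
J_3(0) ⊕ J_1(0)

The characteristic polynomial is
  det(x·I − A) = x^4

Eigenvalues and multiplicities (the geometric multiplicity of λ is n − rank(A − λI), which equals the number of Jordan blocks for λ):
  λ = 0: algebraic multiplicity = 4, geometric multiplicity = 2

Determining the block sizes for each eigenvalue:
  λ = 0: with am = 4 and gm = 2, the partition is not yet determined (e.g. several partitions of 4 into 2 parts exist). Let N = A − (0)·I. Computing rank(N^1) = 2, rank(N^2) = 1, rank(N^3) = 0; the number of blocks of size ≥ j is rank(N^{j−1}) − rank(N^j), giving [2, 1, 1]. So we have 1 block(s) of size 3, 1 block(s) of size 1 → block sizes [3, 1]

Assembling the blocks gives a Jordan form
J =
  [0, 1, 0, 0]
  [0, 0, 1, 0]
  [0, 0, 0, 0]
  [0, 0, 0, 0]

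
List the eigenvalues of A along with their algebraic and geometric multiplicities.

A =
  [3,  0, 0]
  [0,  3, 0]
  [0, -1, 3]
λ = 3: alg = 3, geom = 2

Step 1 — factor the characteristic polynomial to read off the algebraic multiplicities:
  χ_A(x) = (x - 3)^3

Step 2 — compute geometric multiplicities via the rank-nullity identity g(λ) = n − rank(A − λI):
  rank(A − (3)·I) = 1, so dim ker(A − (3)·I) = n − 1 = 2

Summary:
  λ = 3: algebraic multiplicity = 3, geometric multiplicity = 2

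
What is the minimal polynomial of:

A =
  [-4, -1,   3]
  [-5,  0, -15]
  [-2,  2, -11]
x^2 + 10*x + 25

The characteristic polynomial is χ_A(x) = (x + 5)^3, so the eigenvalues are known. The minimal polynomial is
  m_A(x) = Π_λ (x − λ)^{k_λ}
where k_λ is the size of the *largest* Jordan block for λ (equivalently, the smallest k with (A − λI)^k v = 0 for every generalised eigenvector v of λ).

  λ = -5: largest Jordan block has size 2, contributing (x + 5)^2

So m_A(x) = (x + 5)^2 = x^2 + 10*x + 25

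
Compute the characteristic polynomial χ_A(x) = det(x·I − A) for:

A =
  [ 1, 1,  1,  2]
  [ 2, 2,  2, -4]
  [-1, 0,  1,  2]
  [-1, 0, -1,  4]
x^4 - 8*x^3 + 24*x^2 - 32*x + 16

Expanding det(x·I − A) (e.g. by cofactor expansion or by noting that A is similar to its Jordan form J, which has the same characteristic polynomial as A) gives
  χ_A(x) = x^4 - 8*x^3 + 24*x^2 - 32*x + 16
which factors as (x - 2)^4. The eigenvalues (with algebraic multiplicities) are λ = 2 with multiplicity 4.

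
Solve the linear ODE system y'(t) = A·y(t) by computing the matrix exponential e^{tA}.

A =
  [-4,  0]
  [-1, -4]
e^{tA} =
  [exp(-4*t), 0]
  [-t*exp(-4*t), exp(-4*t)]

Strategy: write A = P · J · P⁻¹ where J is a Jordan canonical form, so e^{tA} = P · e^{tJ} · P⁻¹, and e^{tJ} can be computed block-by-block.

A has Jordan form
J =
  [-4,  1]
  [ 0, -4]
(up to reordering of blocks).

Per-block formulas:
  For a 2×2 Jordan block J_2(-4): exp(t · J_2(-4)) = e^(-4t)·(I + t·N), where N is the 2×2 nilpotent shift.

After assembling e^{tJ} and conjugating by P, we get:

e^{tA} =
  [exp(-4*t), 0]
  [-t*exp(-4*t), exp(-4*t)]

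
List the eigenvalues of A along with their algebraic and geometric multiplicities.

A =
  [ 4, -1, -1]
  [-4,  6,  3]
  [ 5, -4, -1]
λ = 3: alg = 3, geom = 1

Step 1 — factor the characteristic polynomial to read off the algebraic multiplicities:
  χ_A(x) = (x - 3)^3

Step 2 — compute geometric multiplicities via the rank-nullity identity g(λ) = n − rank(A − λI):
  rank(A − (3)·I) = 2, so dim ker(A − (3)·I) = n − 2 = 1

Summary:
  λ = 3: algebraic multiplicity = 3, geometric multiplicity = 1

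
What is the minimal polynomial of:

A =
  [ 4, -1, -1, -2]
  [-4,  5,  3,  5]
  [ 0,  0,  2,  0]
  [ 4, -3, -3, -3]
x^3 - 6*x^2 + 12*x - 8

The characteristic polynomial is χ_A(x) = (x - 2)^4, so the eigenvalues are known. The minimal polynomial is
  m_A(x) = Π_λ (x − λ)^{k_λ}
where k_λ is the size of the *largest* Jordan block for λ (equivalently, the smallest k with (A − λI)^k v = 0 for every generalised eigenvector v of λ).

  λ = 2: largest Jordan block has size 3, contributing (x − 2)^3

So m_A(x) = (x - 2)^3 = x^3 - 6*x^2 + 12*x - 8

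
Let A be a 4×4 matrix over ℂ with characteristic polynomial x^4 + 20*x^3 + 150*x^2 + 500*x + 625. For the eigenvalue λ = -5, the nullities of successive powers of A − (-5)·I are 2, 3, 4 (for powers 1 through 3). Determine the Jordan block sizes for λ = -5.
Block sizes for λ = -5: [3, 1]

From the dimensions of kernels of powers, the number of Jordan blocks of size at least j is d_j − d_{j−1} where d_j = dim ker(N^j) (with d_0 = 0). Computing the differences gives [2, 1, 1].
The number of blocks of size exactly k is (#blocks of size ≥ k) − (#blocks of size ≥ k + 1), so the partition is: 1 block(s) of size 1, 1 block(s) of size 3.
In nonincreasing order the block sizes are [3, 1].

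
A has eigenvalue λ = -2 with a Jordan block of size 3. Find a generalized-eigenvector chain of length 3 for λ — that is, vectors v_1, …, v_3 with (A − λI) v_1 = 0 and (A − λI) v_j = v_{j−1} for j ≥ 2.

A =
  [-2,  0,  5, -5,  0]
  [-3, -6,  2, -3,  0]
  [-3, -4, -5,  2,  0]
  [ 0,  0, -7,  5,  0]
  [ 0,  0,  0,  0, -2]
A Jordan chain for λ = -2 of length 3:
v_1 = (-15, 6, 21, 21, 0)ᵀ
v_2 = (0, -3, -3, 0, 0)ᵀ
v_3 = (1, 0, 0, 0, 0)ᵀ

Let N = A − (-2)·I. We want v_3 with N^3 v_3 = 0 but N^2 v_3 ≠ 0; then v_{j-1} := N · v_j for j = 3, …, 2.

Pick v_3 = (1, 0, 0, 0, 0)ᵀ.
Then v_2 = N · v_3 = (0, -3, -3, 0, 0)ᵀ.
Then v_1 = N · v_2 = (-15, 6, 21, 21, 0)ᵀ.

Sanity check: (A − (-2)·I) v_1 = (0, 0, 0, 0, 0)ᵀ = 0. ✓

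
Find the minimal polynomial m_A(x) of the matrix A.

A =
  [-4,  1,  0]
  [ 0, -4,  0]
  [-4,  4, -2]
x^3 + 10*x^2 + 32*x + 32

The characteristic polynomial is χ_A(x) = (x + 2)*(x + 4)^2, so the eigenvalues are known. The minimal polynomial is
  m_A(x) = Π_λ (x − λ)^{k_λ}
where k_λ is the size of the *largest* Jordan block for λ (equivalently, the smallest k with (A − λI)^k v = 0 for every generalised eigenvector v of λ).

  λ = -4: largest Jordan block has size 2, contributing (x + 4)^2
  λ = -2: largest Jordan block has size 1, contributing (x + 2)

So m_A(x) = (x + 2)*(x + 4)^2 = x^3 + 10*x^2 + 32*x + 32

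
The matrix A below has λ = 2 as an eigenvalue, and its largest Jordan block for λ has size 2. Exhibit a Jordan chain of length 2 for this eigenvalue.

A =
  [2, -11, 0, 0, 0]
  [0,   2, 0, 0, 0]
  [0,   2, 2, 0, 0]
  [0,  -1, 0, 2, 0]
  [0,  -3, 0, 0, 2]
A Jordan chain for λ = 2 of length 2:
v_1 = (-11, 0, 2, -1, -3)ᵀ
v_2 = (0, 1, 0, 0, 0)ᵀ

Let N = A − (2)·I. We want v_2 with N^2 v_2 = 0 but N^1 v_2 ≠ 0; then v_{j-1} := N · v_j for j = 2, …, 2.

Pick v_2 = (0, 1, 0, 0, 0)ᵀ.
Then v_1 = N · v_2 = (-11, 0, 2, -1, -3)ᵀ.

Sanity check: (A − (2)·I) v_1 = (0, 0, 0, 0, 0)ᵀ = 0. ✓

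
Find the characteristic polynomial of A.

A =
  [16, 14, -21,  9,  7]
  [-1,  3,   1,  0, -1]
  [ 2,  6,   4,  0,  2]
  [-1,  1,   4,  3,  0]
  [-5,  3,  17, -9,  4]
x^5 - 30*x^4 + 360*x^3 - 2160*x^2 + 6480*x - 7776

Expanding det(x·I − A) (e.g. by cofactor expansion or by noting that A is similar to its Jordan form J, which has the same characteristic polynomial as A) gives
  χ_A(x) = x^5 - 30*x^4 + 360*x^3 - 2160*x^2 + 6480*x - 7776
which factors as (x - 6)^5. The eigenvalues (with algebraic multiplicities) are λ = 6 with multiplicity 5.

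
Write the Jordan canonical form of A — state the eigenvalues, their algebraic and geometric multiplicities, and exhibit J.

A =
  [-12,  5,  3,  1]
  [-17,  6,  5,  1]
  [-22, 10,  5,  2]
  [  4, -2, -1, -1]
J_3(-1) ⊕ J_1(1)

The characteristic polynomial is
  det(x·I − A) = x^4 + 2*x^3 - 2*x - 1 = (x - 1)*(x + 1)^3

Eigenvalues and multiplicities (the geometric multiplicity of λ is n − rank(A − λI), which equals the number of Jordan blocks for λ):
  λ = -1: algebraic multiplicity = 3, geometric multiplicity = 1
  λ = 1: algebraic multiplicity = 1, geometric multiplicity = 1

Determining the block sizes for each eigenvalue:
  λ = -1: one block (gm = 1), so the single block has size am = 3 → block sizes [3]
  λ = 1: one block (gm = 1), so the single block has size am = 1 → block sizes [1]

Assembling the blocks gives a Jordan form
J =
  [-1,  1,  0, 0]
  [ 0, -1,  1, 0]
  [ 0,  0, -1, 0]
  [ 0,  0,  0, 1]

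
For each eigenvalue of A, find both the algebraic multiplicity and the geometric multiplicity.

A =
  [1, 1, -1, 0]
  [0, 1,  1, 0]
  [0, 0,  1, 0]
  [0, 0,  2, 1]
λ = 1: alg = 4, geom = 2

Step 1 — factor the characteristic polynomial to read off the algebraic multiplicities:
  χ_A(x) = (x - 1)^4

Step 2 — compute geometric multiplicities via the rank-nullity identity g(λ) = n − rank(A − λI):
  rank(A − (1)·I) = 2, so dim ker(A − (1)·I) = n − 2 = 2

Summary:
  λ = 1: algebraic multiplicity = 4, geometric multiplicity = 2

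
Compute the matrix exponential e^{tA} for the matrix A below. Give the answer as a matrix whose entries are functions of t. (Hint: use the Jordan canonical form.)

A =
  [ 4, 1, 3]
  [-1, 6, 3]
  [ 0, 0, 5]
e^{tA} =
  [-t*exp(5*t) + exp(5*t), t*exp(5*t), 3*t*exp(5*t)]
  [-t*exp(5*t), t*exp(5*t) + exp(5*t), 3*t*exp(5*t)]
  [0, 0, exp(5*t)]

Strategy: write A = P · J · P⁻¹ where J is a Jordan canonical form, so e^{tA} = P · e^{tJ} · P⁻¹, and e^{tJ} can be computed block-by-block.

A has Jordan form
J =
  [5, 1, 0]
  [0, 5, 0]
  [0, 0, 5]
(up to reordering of blocks).

Per-block formulas:
  For a 2×2 Jordan block J_2(5): exp(t · J_2(5)) = e^(5t)·(I + t·N), where N is the 2×2 nilpotent shift.
  For a 1×1 block at λ = 5: exp(t · [5]) = [e^(5t)].

After assembling e^{tJ} and conjugating by P, we get:

e^{tA} =
  [-t*exp(5*t) + exp(5*t), t*exp(5*t), 3*t*exp(5*t)]
  [-t*exp(5*t), t*exp(5*t) + exp(5*t), 3*t*exp(5*t)]
  [0, 0, exp(5*t)]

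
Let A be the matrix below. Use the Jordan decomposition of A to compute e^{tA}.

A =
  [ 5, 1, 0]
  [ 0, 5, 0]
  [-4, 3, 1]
e^{tA} =
  [exp(5*t), t*exp(5*t), 0]
  [0, exp(5*t), 0]
  [-exp(5*t) + exp(t), -t*exp(5*t) + exp(5*t) - exp(t), exp(t)]

Strategy: write A = P · J · P⁻¹ where J is a Jordan canonical form, so e^{tA} = P · e^{tJ} · P⁻¹, and e^{tJ} can be computed block-by-block.

A has Jordan form
J =
  [1, 0, 0]
  [0, 5, 1]
  [0, 0, 5]
(up to reordering of blocks).

Per-block formulas:
  For a 2×2 Jordan block J_2(5): exp(t · J_2(5)) = e^(5t)·(I + t·N), where N is the 2×2 nilpotent shift.
  For a 1×1 block at λ = 1: exp(t · [1]) = [e^(1t)].

After assembling e^{tJ} and conjugating by P, we get:

e^{tA} =
  [exp(5*t), t*exp(5*t), 0]
  [0, exp(5*t), 0]
  [-exp(5*t) + exp(t), -t*exp(5*t) + exp(5*t) - exp(t), exp(t)]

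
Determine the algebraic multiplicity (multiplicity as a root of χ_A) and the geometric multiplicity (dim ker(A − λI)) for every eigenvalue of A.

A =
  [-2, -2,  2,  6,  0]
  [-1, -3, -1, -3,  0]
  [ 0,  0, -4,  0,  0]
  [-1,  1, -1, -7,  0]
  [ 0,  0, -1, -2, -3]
λ = -4: alg = 4, geom = 3; λ = -3: alg = 1, geom = 1

Step 1 — factor the characteristic polynomial to read off the algebraic multiplicities:
  χ_A(x) = (x + 3)*(x + 4)^4

Step 2 — compute geometric multiplicities via the rank-nullity identity g(λ) = n − rank(A − λI):
  rank(A − (-4)·I) = 2, so dim ker(A − (-4)·I) = n − 2 = 3
  rank(A − (-3)·I) = 4, so dim ker(A − (-3)·I) = n − 4 = 1

Summary:
  λ = -4: algebraic multiplicity = 4, geometric multiplicity = 3
  λ = -3: algebraic multiplicity = 1, geometric multiplicity = 1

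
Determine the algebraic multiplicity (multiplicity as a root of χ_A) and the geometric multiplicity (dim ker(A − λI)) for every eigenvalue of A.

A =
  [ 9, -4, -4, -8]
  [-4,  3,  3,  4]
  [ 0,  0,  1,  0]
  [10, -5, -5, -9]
λ = 1: alg = 4, geom = 2

Step 1 — factor the characteristic polynomial to read off the algebraic multiplicities:
  χ_A(x) = (x - 1)^4

Step 2 — compute geometric multiplicities via the rank-nullity identity g(λ) = n − rank(A − λI):
  rank(A − (1)·I) = 2, so dim ker(A − (1)·I) = n − 2 = 2

Summary:
  λ = 1: algebraic multiplicity = 4, geometric multiplicity = 2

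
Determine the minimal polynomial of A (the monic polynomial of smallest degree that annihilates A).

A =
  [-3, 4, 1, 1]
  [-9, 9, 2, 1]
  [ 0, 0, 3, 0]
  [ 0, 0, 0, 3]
x^3 - 9*x^2 + 27*x - 27

The characteristic polynomial is χ_A(x) = (x - 3)^4, so the eigenvalues are known. The minimal polynomial is
  m_A(x) = Π_λ (x − λ)^{k_λ}
where k_λ is the size of the *largest* Jordan block for λ (equivalently, the smallest k with (A − λI)^k v = 0 for every generalised eigenvector v of λ).

  λ = 3: largest Jordan block has size 3, contributing (x − 3)^3

So m_A(x) = (x - 3)^3 = x^3 - 9*x^2 + 27*x - 27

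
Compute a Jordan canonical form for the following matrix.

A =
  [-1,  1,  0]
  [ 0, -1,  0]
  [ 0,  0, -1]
J_2(-1) ⊕ J_1(-1)

The characteristic polynomial is
  det(x·I − A) = x^3 + 3*x^2 + 3*x + 1 = (x + 1)^3

Eigenvalues and multiplicities (the geometric multiplicity of λ is n − rank(A − λI), which equals the number of Jordan blocks for λ):
  λ = -1: algebraic multiplicity = 3, geometric multiplicity = 2

Determining the block sizes for each eigenvalue:
  λ = -1: 2 blocks summing to 3 forces exactly one block of size 2 and the rest size 1 → block sizes [2, 1]

Assembling the blocks gives a Jordan form
J =
  [-1,  1,  0]
  [ 0, -1,  0]
  [ 0,  0, -1]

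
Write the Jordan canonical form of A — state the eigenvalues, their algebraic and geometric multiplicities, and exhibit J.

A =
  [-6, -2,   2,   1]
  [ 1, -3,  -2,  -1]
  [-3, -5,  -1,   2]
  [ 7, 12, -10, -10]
J_2(-5) ⊕ J_2(-5)

The characteristic polynomial is
  det(x·I − A) = x^4 + 20*x^3 + 150*x^2 + 500*x + 625 = (x + 5)^4

Eigenvalues and multiplicities (the geometric multiplicity of λ is n − rank(A − λI), which equals the number of Jordan blocks for λ):
  λ = -5: algebraic multiplicity = 4, geometric multiplicity = 2

Determining the block sizes for each eigenvalue:
  λ = -5: with am = 4 and gm = 2, the partition is not yet determined (e.g. several partitions of 4 into 2 parts exist). Let N = A − (-5)·I. Computing rank(N^1) = 2, rank(N^2) = 0; the number of blocks of size ≥ j is rank(N^{j−1}) − rank(N^j), giving [2, 2]. So we have 2 block(s) of size 2 → block sizes [2, 2]

Assembling the blocks gives a Jordan form
J =
  [-5,  1,  0,  0]
  [ 0, -5,  0,  0]
  [ 0,  0, -5,  1]
  [ 0,  0,  0, -5]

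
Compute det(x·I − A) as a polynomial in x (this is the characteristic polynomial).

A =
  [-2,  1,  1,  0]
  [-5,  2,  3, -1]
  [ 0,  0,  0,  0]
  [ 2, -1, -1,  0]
x^4

Expanding det(x·I − A) (e.g. by cofactor expansion or by noting that A is similar to its Jordan form J, which has the same characteristic polynomial as A) gives
  χ_A(x) = x^4
which factors as x^4. The eigenvalues (with algebraic multiplicities) are λ = 0 with multiplicity 4.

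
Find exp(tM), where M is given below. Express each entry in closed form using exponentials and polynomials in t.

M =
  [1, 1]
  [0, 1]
e^{tM} =
  [exp(t), t*exp(t)]
  [0, exp(t)]

Strategy: write M = P · J · P⁻¹ where J is a Jordan canonical form, so e^{tM} = P · e^{tJ} · P⁻¹, and e^{tJ} can be computed block-by-block.

M has Jordan form
J =
  [1, 1]
  [0, 1]
(up to reordering of blocks).

Per-block formulas:
  For a 2×2 Jordan block J_2(1): exp(t · J_2(1)) = e^(1t)·(I + t·N), where N is the 2×2 nilpotent shift.

After assembling e^{tJ} and conjugating by P, we get:

e^{tM} =
  [exp(t), t*exp(t)]
  [0, exp(t)]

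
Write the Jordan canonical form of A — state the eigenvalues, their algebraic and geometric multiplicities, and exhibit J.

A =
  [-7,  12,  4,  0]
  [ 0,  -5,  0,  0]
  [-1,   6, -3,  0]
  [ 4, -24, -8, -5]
J_2(-5) ⊕ J_1(-5) ⊕ J_1(-5)

The characteristic polynomial is
  det(x·I − A) = x^4 + 20*x^3 + 150*x^2 + 500*x + 625 = (x + 5)^4

Eigenvalues and multiplicities (the geometric multiplicity of λ is n − rank(A − λI), which equals the number of Jordan blocks for λ):
  λ = -5: algebraic multiplicity = 4, geometric multiplicity = 3

Determining the block sizes for each eigenvalue:
  λ = -5: 3 blocks summing to 4 forces exactly one block of size 2 and the rest size 1 → block sizes [2, 1, 1]

Assembling the blocks gives a Jordan form
J =
  [-5,  1,  0,  0]
  [ 0, -5,  0,  0]
  [ 0,  0, -5,  0]
  [ 0,  0,  0, -5]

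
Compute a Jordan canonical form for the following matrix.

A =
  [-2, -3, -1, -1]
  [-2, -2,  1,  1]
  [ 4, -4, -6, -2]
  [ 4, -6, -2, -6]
J_3(-4) ⊕ J_1(-4)

The characteristic polynomial is
  det(x·I − A) = x^4 + 16*x^3 + 96*x^2 + 256*x + 256 = (x + 4)^4

Eigenvalues and multiplicities (the geometric multiplicity of λ is n − rank(A − λI), which equals the number of Jordan blocks for λ):
  λ = -4: algebraic multiplicity = 4, geometric multiplicity = 2

Determining the block sizes for each eigenvalue:
  λ = -4: with am = 4 and gm = 2, the partition is not yet determined (e.g. several partitions of 4 into 2 parts exist). Let N = A − (-4)·I. Computing rank(N^1) = 2, rank(N^2) = 1, rank(N^3) = 0; the number of blocks of size ≥ j is rank(N^{j−1}) − rank(N^j), giving [2, 1, 1]. So we have 1 block(s) of size 3, 1 block(s) of size 1 → block sizes [3, 1]

Assembling the blocks gives a Jordan form
J =
  [-4,  1,  0,  0]
  [ 0, -4,  1,  0]
  [ 0,  0, -4,  0]
  [ 0,  0,  0, -4]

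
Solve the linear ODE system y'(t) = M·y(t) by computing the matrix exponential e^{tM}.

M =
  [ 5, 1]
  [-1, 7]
e^{tM} =
  [-t*exp(6*t) + exp(6*t), t*exp(6*t)]
  [-t*exp(6*t), t*exp(6*t) + exp(6*t)]

Strategy: write M = P · J · P⁻¹ where J is a Jordan canonical form, so e^{tM} = P · e^{tJ} · P⁻¹, and e^{tJ} can be computed block-by-block.

M has Jordan form
J =
  [6, 1]
  [0, 6]
(up to reordering of blocks).

Per-block formulas:
  For a 2×2 Jordan block J_2(6): exp(t · J_2(6)) = e^(6t)·(I + t·N), where N is the 2×2 nilpotent shift.

After assembling e^{tJ} and conjugating by P, we get:

e^{tM} =
  [-t*exp(6*t) + exp(6*t), t*exp(6*t)]
  [-t*exp(6*t), t*exp(6*t) + exp(6*t)]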